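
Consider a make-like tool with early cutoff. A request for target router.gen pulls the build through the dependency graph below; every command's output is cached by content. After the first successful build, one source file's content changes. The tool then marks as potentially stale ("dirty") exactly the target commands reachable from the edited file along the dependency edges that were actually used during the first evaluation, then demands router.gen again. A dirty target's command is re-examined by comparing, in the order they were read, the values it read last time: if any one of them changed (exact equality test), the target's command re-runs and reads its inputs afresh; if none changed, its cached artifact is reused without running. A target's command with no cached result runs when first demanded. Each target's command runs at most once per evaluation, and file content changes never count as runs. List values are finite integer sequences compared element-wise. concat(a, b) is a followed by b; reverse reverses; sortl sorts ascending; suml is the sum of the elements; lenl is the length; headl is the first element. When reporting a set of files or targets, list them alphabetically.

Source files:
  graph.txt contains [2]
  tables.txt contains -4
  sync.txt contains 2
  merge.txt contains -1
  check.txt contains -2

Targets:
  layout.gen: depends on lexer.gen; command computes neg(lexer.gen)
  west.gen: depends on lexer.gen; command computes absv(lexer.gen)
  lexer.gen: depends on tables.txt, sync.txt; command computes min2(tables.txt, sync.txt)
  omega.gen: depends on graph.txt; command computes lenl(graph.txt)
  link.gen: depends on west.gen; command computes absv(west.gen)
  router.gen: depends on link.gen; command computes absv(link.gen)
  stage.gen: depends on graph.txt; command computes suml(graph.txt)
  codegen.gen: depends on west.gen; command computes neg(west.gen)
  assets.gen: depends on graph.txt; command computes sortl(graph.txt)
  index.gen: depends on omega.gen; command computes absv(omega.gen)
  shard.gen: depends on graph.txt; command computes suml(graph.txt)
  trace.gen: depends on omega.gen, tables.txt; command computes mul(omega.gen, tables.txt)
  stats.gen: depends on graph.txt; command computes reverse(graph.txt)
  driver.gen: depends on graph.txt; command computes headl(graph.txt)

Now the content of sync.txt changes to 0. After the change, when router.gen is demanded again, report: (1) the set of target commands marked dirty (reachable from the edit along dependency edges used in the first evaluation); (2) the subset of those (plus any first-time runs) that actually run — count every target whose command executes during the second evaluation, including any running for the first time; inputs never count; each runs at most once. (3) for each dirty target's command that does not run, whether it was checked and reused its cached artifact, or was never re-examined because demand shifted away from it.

First demand of the output computes:
  lexer.gen = min2(-4, 2) = -4
  west.gen = absv(-4) = 4
  link.gen = absv(4) = 4
  router.gen = absv(4) = 4

After the edit, cleaning proceeds:
  lexer.gen: a read changed (sync.txt 2->0) — executes, giving -4 — identical to its old value.
  west.gen: dirty, but its reads are unchanged (lexer.gen unchanged); cached 4 stands.
  link.gen: dirty, but its reads are unchanged (west.gen unchanged); cached 4 stands.
  router.gen: dirty, but its reads are unchanged (link.gen unchanged); cached 4 stands.

Note the absorption at lexer.gen: it re-runs yet its value is the same, leaving the output's value untouched.

The edit dirties: lexer.gen, link.gen, router.gen, west.gen.
1 target commands run: lexer.gen.
Cache hits after checking: link.gen, router.gen, west.gen.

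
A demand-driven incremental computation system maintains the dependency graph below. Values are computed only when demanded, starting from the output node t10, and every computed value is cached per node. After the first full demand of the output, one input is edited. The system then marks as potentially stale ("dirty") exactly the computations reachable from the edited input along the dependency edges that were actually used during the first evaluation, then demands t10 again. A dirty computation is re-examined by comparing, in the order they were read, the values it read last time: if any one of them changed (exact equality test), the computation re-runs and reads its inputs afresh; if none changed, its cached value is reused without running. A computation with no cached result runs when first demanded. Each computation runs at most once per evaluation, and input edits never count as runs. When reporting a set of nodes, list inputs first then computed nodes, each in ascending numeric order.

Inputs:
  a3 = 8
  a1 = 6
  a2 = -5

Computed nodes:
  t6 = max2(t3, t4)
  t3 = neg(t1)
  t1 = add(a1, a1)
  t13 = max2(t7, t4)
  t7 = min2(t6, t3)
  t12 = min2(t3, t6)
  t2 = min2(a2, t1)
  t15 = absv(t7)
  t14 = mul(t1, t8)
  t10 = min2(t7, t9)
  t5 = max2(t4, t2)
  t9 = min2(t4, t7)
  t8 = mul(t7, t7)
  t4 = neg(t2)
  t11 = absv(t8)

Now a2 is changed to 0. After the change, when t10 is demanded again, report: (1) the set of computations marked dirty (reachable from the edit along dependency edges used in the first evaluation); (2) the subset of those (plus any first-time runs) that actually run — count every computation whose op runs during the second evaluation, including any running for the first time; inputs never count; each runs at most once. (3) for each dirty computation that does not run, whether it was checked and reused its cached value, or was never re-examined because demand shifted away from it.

First evaluation (everything demanded from the output):
  t1 = add(6, 6) = 12
  t2 = min2(-5, 12) = -5
  t3 = neg(12) = -12
  t4 = neg(-5) = 5
  t6 = max2(-12, 5) = 5
  t7 = min2(5, -12) = -12
  t9 = min2(5, -12) = -12
  t10 = min2(-12, -12) = -12

Propagation after the edit:
  t2: runs — a2 -5->0; result 0.
  t4: runs — t2 -5->0; result 0.
  t6: runs — t4 5->0; result 0.
  t7: runs — t6 5->0; result -12 (same value as before).
  t9: runs — t4 5->0; result -12 (same value as before).
  t10: checked — values it read are unchanged (t7 unchanged, t9 unchanged); reused cached -12 without running.

Key observation: the cutoff stops propagation at t10 — its inputs' values are unchanged, so it reuses its cache.

Marked dirty: t2, t4, t6, t7, t9, t10.
Computations that run: t2, t4, t6, t7, t9 — 5 in total.
Checked but reused from cache: t10.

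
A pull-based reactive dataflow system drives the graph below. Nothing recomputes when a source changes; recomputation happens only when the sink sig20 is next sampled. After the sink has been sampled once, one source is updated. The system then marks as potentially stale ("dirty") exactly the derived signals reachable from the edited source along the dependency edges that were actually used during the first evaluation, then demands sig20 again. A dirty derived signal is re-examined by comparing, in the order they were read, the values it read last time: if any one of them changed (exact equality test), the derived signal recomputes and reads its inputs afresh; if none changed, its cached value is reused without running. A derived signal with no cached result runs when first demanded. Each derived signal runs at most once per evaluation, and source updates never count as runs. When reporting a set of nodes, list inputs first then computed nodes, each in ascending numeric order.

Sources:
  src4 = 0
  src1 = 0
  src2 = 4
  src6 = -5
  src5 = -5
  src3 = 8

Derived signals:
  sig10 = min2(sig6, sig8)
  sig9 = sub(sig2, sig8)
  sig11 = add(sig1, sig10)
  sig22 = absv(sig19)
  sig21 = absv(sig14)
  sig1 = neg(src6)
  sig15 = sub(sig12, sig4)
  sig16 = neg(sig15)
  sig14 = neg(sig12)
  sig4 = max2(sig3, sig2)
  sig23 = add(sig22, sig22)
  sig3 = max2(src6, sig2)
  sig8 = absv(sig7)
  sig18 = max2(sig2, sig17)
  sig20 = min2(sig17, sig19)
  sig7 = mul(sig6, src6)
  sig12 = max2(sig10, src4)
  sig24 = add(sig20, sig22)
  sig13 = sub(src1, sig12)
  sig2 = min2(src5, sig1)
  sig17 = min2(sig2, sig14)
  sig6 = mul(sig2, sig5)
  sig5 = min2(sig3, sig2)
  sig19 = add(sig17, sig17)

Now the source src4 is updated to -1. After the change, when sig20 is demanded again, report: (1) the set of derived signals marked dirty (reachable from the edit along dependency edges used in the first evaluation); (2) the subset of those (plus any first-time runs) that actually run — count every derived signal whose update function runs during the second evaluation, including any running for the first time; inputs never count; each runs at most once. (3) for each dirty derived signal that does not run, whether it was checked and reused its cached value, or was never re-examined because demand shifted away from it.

First evaluation (everything demanded from the output):
  sig1 = neg(-5) = 5
  sig2 = min2(-5, 5) = -5
  sig3 = max2(-5, -5) = -5
  sig5 = min2(-5, -5) = -5
  sig6 = mul(-5, -5) = 25
  sig7 = mul(25, -5) = -125
  sig8 = absv(-125) = 125
  sig10 = min2(25, 125) = 25
  sig12 = max2(25, 0) = 25
  sig14 = neg(25) = -25
  sig17 = min2(-5, -25) = -25
  sig19 = add(-25, -25) = -50
  sig20 = min2(-25, -50) = -50

Propagation after the edit:
  sig12: runs — src4 0->-1; result 25 (same value as before).
  sig14: checked — values it read are unchanged (sig12 unchanged); reused cached -25 without running.
  sig17: checked — values it read are unchanged (sig2 unchanged, sig14 unchanged); reused cached -25 without running.
  sig19: checked — values it read are unchanged (sig17 unchanged, sig17 unchanged); reused cached -50 without running.
  sig20: checked — values it read are unchanged (sig17 unchanged, sig19 unchanged); reused cached -50 without running.

Key observation: the change is absorbed at sig12 — it re-runs but produces the same value, and the output's value is unchanged.

Marked dirty: sig12, sig14, sig17, sig19, sig20.
Derived signals that run: sig12 — 1 in total.
Checked but reused from cache: sig14, sig17, sig19, sig20.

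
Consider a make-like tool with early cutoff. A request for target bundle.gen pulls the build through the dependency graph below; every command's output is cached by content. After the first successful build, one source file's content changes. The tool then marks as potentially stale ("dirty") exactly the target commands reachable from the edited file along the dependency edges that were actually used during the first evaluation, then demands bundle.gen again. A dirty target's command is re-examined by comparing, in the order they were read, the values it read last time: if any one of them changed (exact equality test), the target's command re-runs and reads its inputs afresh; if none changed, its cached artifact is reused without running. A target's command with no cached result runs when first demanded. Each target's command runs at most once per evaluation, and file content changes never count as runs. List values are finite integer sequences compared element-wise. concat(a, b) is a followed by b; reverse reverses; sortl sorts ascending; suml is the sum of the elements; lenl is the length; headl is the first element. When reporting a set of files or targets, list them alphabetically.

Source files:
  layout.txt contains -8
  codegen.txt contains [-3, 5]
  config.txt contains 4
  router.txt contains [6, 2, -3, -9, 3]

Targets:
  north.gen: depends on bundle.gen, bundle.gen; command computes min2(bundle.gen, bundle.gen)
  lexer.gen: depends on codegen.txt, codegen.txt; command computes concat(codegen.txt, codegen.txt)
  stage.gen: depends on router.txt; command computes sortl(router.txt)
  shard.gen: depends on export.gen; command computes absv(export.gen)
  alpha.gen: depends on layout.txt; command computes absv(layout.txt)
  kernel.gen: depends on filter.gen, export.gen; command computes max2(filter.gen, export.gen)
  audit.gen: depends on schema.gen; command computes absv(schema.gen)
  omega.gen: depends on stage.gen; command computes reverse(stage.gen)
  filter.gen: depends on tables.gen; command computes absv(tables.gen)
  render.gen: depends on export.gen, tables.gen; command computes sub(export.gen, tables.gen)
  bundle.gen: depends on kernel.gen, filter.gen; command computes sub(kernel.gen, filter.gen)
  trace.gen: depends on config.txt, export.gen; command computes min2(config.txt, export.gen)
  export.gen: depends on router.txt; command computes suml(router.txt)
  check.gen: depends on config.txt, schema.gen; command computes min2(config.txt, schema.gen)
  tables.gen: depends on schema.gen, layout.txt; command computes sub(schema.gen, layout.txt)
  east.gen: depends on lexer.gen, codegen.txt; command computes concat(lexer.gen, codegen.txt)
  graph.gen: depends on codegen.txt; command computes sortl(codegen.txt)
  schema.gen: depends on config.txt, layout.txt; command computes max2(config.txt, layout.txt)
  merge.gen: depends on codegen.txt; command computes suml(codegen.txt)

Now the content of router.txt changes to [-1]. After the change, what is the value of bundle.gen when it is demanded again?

First demand of the output computes:
  export.gen = suml([6, 2, -3, -9, 3]) = -1
  schema.gen = max2(4, -8) = 4
  tables.gen = sub(4, -8) = 12
  filter.gen = absv(12) = 12
  kernel.gen = max2(12, -1) = 12
  bundle.gen = sub(12, 12) = 0

After the edit, cleaning proceeds:
  export.gen: a read changed (router.txt [6, 2, -3, -9, 3]->[-1]) — executes, giving -1 — identical to its old value.
  kernel.gen: dirty, but its reads are unchanged (filter.gen unchanged, export.gen unchanged); cached 12 stands.
  bundle.gen: dirty, but its reads are unchanged (kernel.gen unchanged, filter.gen unchanged); cached 0 stands.

Note the absorption at export.gen: it re-runs yet its value is the same, leaving the output's value untouched.

Demanding bundle.gen again yields 0.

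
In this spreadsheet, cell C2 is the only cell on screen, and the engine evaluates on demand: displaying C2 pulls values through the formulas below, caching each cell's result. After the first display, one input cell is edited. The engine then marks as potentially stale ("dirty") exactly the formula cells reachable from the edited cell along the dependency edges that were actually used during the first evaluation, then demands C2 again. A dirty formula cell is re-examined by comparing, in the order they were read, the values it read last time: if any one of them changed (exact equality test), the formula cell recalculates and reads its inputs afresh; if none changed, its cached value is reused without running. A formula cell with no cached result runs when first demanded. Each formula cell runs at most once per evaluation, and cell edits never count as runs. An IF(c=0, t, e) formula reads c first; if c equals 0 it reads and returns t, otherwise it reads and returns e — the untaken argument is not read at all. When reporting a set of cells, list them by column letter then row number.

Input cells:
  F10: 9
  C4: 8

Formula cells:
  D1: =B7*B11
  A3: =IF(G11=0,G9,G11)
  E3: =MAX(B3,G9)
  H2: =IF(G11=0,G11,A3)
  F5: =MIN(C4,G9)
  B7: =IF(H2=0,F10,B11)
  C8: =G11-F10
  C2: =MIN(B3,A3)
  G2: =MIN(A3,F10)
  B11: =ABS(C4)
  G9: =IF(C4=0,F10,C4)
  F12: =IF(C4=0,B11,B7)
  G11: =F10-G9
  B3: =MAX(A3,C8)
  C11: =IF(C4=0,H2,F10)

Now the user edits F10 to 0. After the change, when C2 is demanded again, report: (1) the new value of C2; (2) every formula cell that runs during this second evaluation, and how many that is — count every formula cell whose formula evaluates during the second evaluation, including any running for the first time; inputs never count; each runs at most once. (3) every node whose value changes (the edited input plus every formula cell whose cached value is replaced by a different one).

C2 now evaluates to -8.
Run set: A3, B3, C2, C8, G11 (5 run).
Changed values: A3, B3, C2, F10, G11.

Initial pass — values computed on the first demand:
  G9 = IF(C4=0: C4=8 -> else branch C4) = 8
  G11 = 9 - 8 = 1
  A3 = IF(G11=0: G11=1 -> else branch G11) = 1
  C8 = 1 - 9 = -8
  B3 = MAX(1, -8) = 1
  C2 = MIN(1, 1) = 1

Second demand — change propagation:
  G11: re-runs because F10 9->0; new result -8.
  A3: re-runs because G11 1->-8; G11 1->-8; new result -8.
  C8: re-runs because G11 1->-8; F10 9->0; new result -8 (unchanged).
  B3: re-runs because A3 1->-8; new result -8.
  C2: re-runs because B3 1->-8; A3 1->-8; new result -8.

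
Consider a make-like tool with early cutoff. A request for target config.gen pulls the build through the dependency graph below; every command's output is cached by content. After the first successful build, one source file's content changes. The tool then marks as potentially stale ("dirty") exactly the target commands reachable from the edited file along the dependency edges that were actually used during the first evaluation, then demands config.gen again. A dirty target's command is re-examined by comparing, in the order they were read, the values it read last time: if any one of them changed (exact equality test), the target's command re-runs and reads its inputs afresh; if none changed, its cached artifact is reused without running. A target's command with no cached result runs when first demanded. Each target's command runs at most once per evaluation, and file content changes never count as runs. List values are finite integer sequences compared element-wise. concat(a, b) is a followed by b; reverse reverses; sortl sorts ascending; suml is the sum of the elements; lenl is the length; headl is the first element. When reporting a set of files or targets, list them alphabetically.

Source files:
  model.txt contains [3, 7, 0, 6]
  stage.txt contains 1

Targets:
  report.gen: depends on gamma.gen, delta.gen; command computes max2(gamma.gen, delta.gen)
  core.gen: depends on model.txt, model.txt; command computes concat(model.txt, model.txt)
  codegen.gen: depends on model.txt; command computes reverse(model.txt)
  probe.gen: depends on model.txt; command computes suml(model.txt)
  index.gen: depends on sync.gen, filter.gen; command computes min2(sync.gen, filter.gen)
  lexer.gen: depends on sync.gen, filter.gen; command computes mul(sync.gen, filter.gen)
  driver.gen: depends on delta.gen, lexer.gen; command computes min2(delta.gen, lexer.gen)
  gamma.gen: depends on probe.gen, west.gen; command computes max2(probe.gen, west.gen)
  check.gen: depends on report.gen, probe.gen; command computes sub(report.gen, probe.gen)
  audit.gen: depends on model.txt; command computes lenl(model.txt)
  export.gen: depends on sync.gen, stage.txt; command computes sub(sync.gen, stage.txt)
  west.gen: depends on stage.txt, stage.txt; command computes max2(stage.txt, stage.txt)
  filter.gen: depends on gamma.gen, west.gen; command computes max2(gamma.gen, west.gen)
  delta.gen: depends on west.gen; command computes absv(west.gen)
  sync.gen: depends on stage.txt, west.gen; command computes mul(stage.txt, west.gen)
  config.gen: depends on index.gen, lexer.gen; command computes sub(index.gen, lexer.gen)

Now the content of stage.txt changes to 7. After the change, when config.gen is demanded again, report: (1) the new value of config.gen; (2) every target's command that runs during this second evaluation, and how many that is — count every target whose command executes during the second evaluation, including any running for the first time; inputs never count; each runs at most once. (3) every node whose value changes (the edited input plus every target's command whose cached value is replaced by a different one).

Demanding config.gen again yields -768.
7 target commands run: config.gen, filter.gen, gamma.gen, index.gen, lexer.gen, sync.gen, west.gen.
The nodes whose values change: config.gen, index.gen, lexer.gen, stage.txt, sync.gen, west.gen.

First demand of the output computes:
  probe.gen = suml([3, 7, 0, 6]) = 16
  west.gen = max2(1, 1) = 1
  gamma.gen = max2(16, 1) = 16
  filter.gen = max2(16, 1) = 16
  sync.gen = mul(1, 1) = 1
  index.gen = min2(1, 16) = 1
  lexer.gen = mul(1, 16) = 16
  config.gen = sub(1, 16) = -15

After the edit, cleaning proceeds:
  west.gen: a read changed (stage.txt 1->7; stage.txt 1->7) — executes, giving 7.
  gamma.gen: a read changed (west.gen 1->7) — executes, giving 16 — identical to its old value.
  filter.gen: a read changed (west.gen 1->7) — executes, giving 16 — identical to its old value.
  sync.gen: a read changed (stage.txt 1->7; west.gen 1->7) — executes, giving 49.
  index.gen: a read changed (sync.gen 1->49) — executes, giving 16.
  lexer.gen: a read changed (sync.gen 1->49) — executes, giving 784.
  config.gen: a read changed (index.gen 1->16; lexer.gen 16->784) — executes, giving -768.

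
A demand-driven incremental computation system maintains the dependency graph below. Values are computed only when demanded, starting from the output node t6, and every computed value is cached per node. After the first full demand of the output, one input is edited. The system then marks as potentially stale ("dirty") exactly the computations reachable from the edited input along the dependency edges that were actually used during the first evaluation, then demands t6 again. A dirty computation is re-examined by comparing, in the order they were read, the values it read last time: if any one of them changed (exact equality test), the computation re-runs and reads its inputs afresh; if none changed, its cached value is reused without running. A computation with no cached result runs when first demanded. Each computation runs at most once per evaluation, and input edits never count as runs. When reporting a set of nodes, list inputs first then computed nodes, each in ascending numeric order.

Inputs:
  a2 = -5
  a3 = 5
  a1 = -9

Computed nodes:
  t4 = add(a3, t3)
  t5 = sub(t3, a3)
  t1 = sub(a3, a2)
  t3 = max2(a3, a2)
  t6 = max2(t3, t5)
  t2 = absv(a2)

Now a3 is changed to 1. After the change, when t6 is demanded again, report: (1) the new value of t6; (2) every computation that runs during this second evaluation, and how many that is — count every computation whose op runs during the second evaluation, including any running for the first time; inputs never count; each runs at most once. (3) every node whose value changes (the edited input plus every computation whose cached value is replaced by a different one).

New value of t6: 1.
Computations that run: t3, t5, t6 — 3 in total.
Values that change: a3, t3, t6.

First evaluation (everything demanded from the output):
  t3 = max2(5, -5) = 5
  t5 = sub(5, 5) = 0
  t6 = max2(5, 0) = 5

Propagation after the edit:
  t3: runs — a3 5->1; result 1.
  t5: runs — t3 5->1; a3 5->1; result 0 (same value as before).
  t6: runs — t3 5->1; result 1.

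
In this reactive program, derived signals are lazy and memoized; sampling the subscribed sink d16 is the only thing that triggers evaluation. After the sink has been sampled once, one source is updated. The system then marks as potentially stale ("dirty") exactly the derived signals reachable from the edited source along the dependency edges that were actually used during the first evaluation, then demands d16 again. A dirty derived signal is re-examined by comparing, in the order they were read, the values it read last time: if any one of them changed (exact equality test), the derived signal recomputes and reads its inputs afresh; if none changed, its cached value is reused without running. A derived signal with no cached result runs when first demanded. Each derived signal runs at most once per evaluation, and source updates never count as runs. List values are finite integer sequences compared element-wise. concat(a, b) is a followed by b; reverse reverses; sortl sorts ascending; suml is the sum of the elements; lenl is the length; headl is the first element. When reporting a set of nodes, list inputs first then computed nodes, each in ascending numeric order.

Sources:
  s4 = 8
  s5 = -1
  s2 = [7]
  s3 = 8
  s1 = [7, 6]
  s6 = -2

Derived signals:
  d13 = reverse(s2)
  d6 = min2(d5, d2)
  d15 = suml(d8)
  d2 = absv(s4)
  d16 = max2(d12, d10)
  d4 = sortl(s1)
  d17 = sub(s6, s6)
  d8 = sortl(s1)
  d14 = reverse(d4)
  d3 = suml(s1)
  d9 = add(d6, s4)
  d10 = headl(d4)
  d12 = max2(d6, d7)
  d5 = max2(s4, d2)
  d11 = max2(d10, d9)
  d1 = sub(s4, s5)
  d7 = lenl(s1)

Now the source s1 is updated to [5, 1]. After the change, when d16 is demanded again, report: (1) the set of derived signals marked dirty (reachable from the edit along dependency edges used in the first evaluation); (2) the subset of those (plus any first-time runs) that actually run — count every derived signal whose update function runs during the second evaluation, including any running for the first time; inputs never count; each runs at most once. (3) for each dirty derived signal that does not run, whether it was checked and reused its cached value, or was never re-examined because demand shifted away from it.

The edit dirties: d4, d7, d10, d12, d16.
4 derived signals run: d4, d7, d10, d16.
Cache hits after checking: d12.
Note where the cutoff bites: d12 is checked, finds nothing changed, and keeps its cache.

First demand of the output computes:
  d2 = absv(8) = 8
  d4 = sortl([7, 6]) = [6, 7]
  d5 = max2(8, 8) = 8
  d6 = min2(8, 8) = 8
  d7 = lenl([7, 6]) = 2
  d10 = headl([6, 7]) = 6
  d12 = max2(8, 2) = 8
  d16 = max2(8, 6) = 8

After the edit, cleaning proceeds:
  d4: a read changed (s1 [7, 6]->[5, 1]) — executes, giving [1, 5].
  d7: a read changed (s1 [7, 6]->[5, 1]) — executes, giving 2 — identical to its old value.
  d10: a read changed (d4 [6, 7]->[1, 5]) — executes, giving 1.
  d12: dirty, but its reads are unchanged (d6 unchanged, d7 unchanged); cached 8 stands.
  d16: a read changed (d10 6->1) — executes, giving 8 — identical to its old value.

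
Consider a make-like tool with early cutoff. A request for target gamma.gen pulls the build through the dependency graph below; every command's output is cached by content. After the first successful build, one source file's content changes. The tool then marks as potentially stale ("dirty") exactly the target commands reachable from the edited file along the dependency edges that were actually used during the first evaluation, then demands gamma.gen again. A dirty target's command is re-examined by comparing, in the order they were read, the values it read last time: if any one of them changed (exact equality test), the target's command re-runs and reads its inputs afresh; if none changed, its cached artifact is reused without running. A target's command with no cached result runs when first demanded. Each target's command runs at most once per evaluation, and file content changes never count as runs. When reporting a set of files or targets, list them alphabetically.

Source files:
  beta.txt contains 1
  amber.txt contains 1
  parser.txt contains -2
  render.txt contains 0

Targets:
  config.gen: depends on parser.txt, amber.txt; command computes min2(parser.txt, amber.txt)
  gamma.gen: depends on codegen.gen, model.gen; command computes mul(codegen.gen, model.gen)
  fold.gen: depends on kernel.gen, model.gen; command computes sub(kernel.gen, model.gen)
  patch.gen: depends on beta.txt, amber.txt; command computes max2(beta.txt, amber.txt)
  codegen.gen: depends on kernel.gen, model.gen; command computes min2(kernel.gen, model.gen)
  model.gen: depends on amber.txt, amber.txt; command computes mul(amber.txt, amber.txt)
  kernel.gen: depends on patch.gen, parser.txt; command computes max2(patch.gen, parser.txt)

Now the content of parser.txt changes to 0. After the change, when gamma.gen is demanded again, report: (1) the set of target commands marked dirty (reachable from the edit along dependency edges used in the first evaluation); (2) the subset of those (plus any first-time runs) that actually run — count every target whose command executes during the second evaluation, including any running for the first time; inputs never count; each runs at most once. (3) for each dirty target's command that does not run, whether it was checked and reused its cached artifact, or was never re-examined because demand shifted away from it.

The edit dirties: codegen.gen, gamma.gen, kernel.gen.
1 target commands run: kernel.gen.
Cache hits after checking: codegen.gen, gamma.gen.
Note the absorption at kernel.gen: it re-runs yet its value is the same, leaving the output's value untouched.

First demand of the output computes:
  model.gen = mul(1, 1) = 1
  patch.gen = max2(1, 1) = 1
  kernel.gen = max2(1, -2) = 1
  codegen.gen = min2(1, 1) = 1
  gamma.gen = mul(1, 1) = 1

After the edit, cleaning proceeds:
  kernel.gen: a read changed (parser.txt -2->0) — executes, giving 1 — identical to its old value.
  codegen.gen: dirty, but its reads are unchanged (kernel.gen unchanged, model.gen unchanged); cached 1 stands.
  gamma.gen: dirty, but its reads are unchanged (codegen.gen unchanged, model.gen unchanged); cached 1 stands.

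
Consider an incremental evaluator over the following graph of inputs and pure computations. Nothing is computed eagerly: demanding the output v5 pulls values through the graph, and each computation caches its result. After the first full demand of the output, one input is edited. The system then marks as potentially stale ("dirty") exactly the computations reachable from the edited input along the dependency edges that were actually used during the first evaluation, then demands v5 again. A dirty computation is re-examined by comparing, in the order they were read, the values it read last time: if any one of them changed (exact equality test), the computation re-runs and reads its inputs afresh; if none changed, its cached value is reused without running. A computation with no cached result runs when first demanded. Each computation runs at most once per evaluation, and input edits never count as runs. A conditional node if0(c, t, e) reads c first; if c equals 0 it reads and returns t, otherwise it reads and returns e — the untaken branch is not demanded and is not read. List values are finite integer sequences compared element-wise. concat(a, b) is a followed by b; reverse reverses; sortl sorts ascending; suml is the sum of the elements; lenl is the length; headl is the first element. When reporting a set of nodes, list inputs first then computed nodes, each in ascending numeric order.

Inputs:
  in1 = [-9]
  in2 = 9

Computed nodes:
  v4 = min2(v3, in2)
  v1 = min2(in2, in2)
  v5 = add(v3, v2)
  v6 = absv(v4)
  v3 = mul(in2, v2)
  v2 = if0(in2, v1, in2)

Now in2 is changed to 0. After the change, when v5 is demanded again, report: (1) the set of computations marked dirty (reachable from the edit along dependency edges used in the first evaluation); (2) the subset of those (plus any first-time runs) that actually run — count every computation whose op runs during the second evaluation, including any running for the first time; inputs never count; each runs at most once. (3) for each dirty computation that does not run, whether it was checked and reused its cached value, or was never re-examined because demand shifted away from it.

Dirty set: v2, v3, v5.
Run set: v1, v2, v3, v5 (4 run).
All dirty computations ended up running.
The important point: the flipped condition pulls in fresh nodes; v1 runs for the first time.

Initial pass — values computed on the first demand:
  v2 = if0(in2=9 -> else branch in2) = 9
  v3 = mul(9, 9) = 81
  v5 = add(81, 9) = 90

Second demand — change propagation:
  v1: newly demanded (no cache) — executes and yields 0.
  v2: re-runs because in2 9->0; in2 9->0; new result 0.
  v3: re-runs because in2 9->0; v2 9->0; new result 0.
  v5: re-runs because v3 81->0; v2 9->0; new result 0.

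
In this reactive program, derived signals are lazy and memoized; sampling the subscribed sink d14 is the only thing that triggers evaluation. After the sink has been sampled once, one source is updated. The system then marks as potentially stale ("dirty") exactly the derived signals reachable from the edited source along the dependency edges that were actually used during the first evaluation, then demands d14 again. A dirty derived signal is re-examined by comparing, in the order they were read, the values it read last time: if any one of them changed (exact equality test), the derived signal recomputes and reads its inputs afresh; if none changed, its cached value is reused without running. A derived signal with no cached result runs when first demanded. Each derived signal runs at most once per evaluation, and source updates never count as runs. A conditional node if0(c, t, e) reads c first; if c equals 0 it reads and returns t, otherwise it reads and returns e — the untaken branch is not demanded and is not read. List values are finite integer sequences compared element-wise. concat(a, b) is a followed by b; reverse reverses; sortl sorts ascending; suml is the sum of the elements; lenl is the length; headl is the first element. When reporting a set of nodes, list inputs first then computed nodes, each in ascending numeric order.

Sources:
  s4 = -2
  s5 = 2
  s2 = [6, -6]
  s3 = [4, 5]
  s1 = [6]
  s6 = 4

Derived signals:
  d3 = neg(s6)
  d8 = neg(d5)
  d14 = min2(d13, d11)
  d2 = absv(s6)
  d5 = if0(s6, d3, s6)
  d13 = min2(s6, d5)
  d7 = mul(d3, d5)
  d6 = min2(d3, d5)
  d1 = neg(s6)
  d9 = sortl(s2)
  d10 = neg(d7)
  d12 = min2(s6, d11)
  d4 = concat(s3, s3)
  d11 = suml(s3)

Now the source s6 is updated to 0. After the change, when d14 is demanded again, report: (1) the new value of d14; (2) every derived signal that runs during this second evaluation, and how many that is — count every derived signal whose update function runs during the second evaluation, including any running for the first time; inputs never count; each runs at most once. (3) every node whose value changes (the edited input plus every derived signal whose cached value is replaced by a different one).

First demand of the output computes:
  d5 = if0(s6=4 -> else branch s6) = 4
  d11 = suml([4, 5]) = 9
  d13 = min2(4, 4) = 4
  d14 = min2(4, 9) = 4

After the edit, cleaning proceeds:
  d3: had never run; runs now, result 0.
  d5: a read changed (s6 4->0; s6 4->0) — executes, giving 0.
  d13: a read changed (s6 4->0; d5 4->0) — executes, giving 0.
  d14: a read changed (d13 4->0) — executes, giving 0.

Note the branch switch — d3 had no cache and runs now for the first time.

Demanding d14 again yields 0.
4 derived signals run: d3, d5, d13, d14.
The nodes whose values change: s6, d5, d13, d14.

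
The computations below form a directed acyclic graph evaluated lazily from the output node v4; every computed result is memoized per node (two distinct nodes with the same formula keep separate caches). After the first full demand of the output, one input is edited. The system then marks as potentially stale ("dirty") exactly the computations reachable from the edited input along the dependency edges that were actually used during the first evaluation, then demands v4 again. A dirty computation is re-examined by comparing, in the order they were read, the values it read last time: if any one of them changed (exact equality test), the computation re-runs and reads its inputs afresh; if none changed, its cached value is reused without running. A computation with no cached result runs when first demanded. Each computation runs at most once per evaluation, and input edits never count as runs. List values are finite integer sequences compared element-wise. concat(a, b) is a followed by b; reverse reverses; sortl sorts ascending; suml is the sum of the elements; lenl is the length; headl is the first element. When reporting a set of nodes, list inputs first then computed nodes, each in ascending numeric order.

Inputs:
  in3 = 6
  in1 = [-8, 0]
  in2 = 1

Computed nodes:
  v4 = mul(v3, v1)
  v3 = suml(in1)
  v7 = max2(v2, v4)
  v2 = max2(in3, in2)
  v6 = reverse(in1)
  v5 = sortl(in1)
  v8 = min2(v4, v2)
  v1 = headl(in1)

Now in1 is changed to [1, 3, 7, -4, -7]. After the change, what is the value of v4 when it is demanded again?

First demand of the output computes:
  v1 = headl([-8, 0]) = -8
  v3 = suml([-8, 0]) = -8
  v4 = mul(-8, -8) = 64

After the edit, cleaning proceeds:
  v1: a read changed (in1 [-8, 0]->[1, 3, 7, -4, -7]) — executes, giving 1.
  v3: a read changed (in1 [-8, 0]->[1, 3, 7, -4, -7]) — executes, giving 0.
  v4: a read changed (v3 -8->0; v1 -8->1) — executes, giving 0.

Demanding v4 again yields 0.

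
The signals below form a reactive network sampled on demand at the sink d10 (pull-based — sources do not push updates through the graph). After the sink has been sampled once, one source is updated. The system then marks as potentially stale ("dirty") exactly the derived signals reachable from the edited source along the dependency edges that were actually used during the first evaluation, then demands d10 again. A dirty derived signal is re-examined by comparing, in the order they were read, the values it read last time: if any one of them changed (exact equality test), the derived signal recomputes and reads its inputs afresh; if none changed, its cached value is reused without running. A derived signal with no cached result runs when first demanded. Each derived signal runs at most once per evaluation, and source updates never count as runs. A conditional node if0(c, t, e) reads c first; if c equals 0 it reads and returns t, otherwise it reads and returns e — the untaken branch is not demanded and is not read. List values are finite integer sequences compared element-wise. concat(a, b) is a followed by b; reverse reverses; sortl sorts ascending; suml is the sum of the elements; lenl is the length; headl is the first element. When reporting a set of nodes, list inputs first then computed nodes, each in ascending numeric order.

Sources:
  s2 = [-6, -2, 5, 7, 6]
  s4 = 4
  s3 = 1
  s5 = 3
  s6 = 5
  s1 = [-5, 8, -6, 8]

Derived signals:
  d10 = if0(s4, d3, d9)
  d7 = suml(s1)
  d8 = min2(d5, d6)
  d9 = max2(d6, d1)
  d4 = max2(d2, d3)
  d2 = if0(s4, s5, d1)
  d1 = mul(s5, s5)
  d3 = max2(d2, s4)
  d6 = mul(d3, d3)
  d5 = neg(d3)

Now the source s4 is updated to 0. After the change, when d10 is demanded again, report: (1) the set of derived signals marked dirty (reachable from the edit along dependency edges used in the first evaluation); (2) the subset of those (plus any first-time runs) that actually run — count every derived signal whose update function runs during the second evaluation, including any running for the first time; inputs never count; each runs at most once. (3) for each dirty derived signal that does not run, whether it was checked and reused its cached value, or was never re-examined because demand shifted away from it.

Dirty set: d2, d3, d6, d9, d10.
Run set: d2, d3, d10 (3 run).
Left stale — demand moved off them: d6, d9.
The important point: the flipped condition redirects demand; d6, d9 are left stale, never re-checked.

Initial pass — values computed on the first demand:
  d1 = mul(3, 3) = 9
  d2 = if0(s4=4 -> else branch d1) = 9
  d3 = max2(9, 4) = 9
  d6 = mul(9, 9) = 81
  d9 = max2(81, 9) = 81
  d10 = if0(s4=4 -> else branch d9) = 81

Second demand — change propagation:
  d2: re-runs because s4 4->0; new result 3.
  d3: re-runs because d2 9->3; s4 4->0; new result 3.
  d6: dirty yet unreached — the second evaluation never asks for it.
  d9: dirty yet unreached — the second evaluation never asks for it.
  d10: re-runs because s4 4->0; new result 3.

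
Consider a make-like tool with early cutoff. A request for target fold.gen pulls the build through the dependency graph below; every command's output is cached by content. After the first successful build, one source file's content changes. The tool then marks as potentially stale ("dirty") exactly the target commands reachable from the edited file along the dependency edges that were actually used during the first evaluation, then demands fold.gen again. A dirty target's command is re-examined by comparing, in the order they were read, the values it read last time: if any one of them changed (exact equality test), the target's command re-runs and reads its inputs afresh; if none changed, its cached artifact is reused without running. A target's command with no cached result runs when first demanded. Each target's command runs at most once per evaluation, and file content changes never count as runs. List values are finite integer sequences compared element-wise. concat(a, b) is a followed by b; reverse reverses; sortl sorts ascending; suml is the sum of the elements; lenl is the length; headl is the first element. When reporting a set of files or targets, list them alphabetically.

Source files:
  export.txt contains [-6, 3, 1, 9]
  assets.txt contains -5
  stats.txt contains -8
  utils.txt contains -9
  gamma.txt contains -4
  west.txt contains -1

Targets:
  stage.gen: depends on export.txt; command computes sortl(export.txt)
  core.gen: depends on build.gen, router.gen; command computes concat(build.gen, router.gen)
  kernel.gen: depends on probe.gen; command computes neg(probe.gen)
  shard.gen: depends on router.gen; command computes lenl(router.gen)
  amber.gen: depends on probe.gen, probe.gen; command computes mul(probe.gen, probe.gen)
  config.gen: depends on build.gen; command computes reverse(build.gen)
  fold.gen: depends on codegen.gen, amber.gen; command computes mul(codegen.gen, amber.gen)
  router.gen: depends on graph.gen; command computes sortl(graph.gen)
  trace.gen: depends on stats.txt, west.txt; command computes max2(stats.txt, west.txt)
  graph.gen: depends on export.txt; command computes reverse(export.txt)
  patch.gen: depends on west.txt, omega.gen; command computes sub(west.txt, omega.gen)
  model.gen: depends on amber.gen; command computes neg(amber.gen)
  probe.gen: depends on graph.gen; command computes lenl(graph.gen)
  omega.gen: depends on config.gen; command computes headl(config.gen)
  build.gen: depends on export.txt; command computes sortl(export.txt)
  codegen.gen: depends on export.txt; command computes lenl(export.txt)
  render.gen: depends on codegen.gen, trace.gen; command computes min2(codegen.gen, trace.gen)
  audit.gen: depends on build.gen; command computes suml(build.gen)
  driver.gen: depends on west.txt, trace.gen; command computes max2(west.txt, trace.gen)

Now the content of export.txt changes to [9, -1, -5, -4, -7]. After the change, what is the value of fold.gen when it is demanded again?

First demand of the output computes:
  codegen.gen = lenl([-6, 3, 1, 9]) = 4
  graph.gen = reverse([-6, 3, 1, 9]) = [9, 1, 3, -6]
  probe.gen = lenl([9, 1, 3, -6]) = 4
  amber.gen = mul(4, 4) = 16
  fold.gen = mul(4, 16) = 64

After the edit, cleaning proceeds:
  codegen.gen: a read changed (export.txt [-6, 3, 1, 9]->[9, -1, -5, -4, -7]) — executes, giving 5.
  graph.gen: a read changed (export.txt [-6, 3, 1, 9]->[9, -1, -5, -4, -7]) — executes, giving [-7, -4, -5, -1, 9].
  probe.gen: a read changed (graph.gen [9, 1, 3, -6]->[-7, -4, -5, -1, 9]) — executes, giving 5.
  amber.gen: a read changed (probe.gen 4->5; probe.gen 4->5) — executes, giving 25.
  fold.gen: a read changed (codegen.gen 4->5; amber.gen 16->25) — executes, giving 125.

Demanding fold.gen again yields 125.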